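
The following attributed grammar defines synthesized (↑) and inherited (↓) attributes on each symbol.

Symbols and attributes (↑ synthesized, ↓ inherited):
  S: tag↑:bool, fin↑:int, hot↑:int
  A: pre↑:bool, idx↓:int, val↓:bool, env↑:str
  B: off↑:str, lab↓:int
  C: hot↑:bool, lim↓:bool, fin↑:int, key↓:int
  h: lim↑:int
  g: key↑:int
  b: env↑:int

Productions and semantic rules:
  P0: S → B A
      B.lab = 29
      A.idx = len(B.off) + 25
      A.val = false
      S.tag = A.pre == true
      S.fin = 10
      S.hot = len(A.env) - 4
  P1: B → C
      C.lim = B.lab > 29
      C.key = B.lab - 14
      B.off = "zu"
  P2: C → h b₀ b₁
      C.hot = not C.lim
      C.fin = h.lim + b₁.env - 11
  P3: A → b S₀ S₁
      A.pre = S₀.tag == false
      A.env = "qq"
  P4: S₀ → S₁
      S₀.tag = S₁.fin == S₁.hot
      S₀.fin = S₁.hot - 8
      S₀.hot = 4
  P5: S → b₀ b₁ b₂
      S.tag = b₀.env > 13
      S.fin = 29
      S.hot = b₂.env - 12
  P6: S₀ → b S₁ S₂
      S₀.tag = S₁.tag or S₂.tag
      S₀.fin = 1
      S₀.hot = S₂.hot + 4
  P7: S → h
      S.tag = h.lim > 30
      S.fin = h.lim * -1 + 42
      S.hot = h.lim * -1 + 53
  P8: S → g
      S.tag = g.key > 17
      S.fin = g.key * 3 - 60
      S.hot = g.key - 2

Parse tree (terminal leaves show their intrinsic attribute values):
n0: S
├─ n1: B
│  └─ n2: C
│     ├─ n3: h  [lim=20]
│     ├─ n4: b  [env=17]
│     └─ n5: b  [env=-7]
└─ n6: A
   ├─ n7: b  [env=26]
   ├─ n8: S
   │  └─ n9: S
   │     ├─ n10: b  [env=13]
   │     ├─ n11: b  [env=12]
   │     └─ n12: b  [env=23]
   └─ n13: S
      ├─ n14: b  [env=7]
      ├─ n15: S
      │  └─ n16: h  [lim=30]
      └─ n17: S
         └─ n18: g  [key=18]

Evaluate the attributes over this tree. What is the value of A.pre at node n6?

true

1. n1.lab = 29  [29]
2. n2.lim = false  [B.lab > 29]
3. n2.key = 15  [B.lab - 14]
4. n3.lim = 20  [terminal]
5. n4.env = 17  [terminal]
6. n5.env = -7  [terminal]
7. n2.hot = true  [not C.lim]
8. n2.fin = 2  [h.lim + b₁.env - 11]
9. n1.off = "zu"  ["zu"]
10. n6.idx = 27  [len(B.off) + 25]
11. n6.val = false  [false]
12. n7.env = 26  [terminal]
13. n10.env = 13  [terminal]
14. n11.env = 12  [terminal]
15. n12.env = 23  [terminal]
16. n9.tag = false  [b₀.env > 13]
17. n9.fin = 29  [29]
18. n9.hot = 11  [b₂.env - 12]
19. n8.tag = false  [S₁.fin == S₁.hot]
20. n8.fin = 3  [S₁.hot - 8]
21. n8.hot = 4  [4]
22. n14.env = 7  [terminal]
23. n16.lim = 30  [terminal]
24. n15.tag = false  [h.lim > 30]
25. n15.fin = 12  [h.lim * -1 + 42]
26. n15.hot = 23  [h.lim * -1 + 53]
27. n18.key = 18  [terminal]
28. n17.tag = true  [g.key > 17]
29. n17.fin = -6  [g.key * 3 - 60]
30. n17.hot = 16  [g.key - 2]
31. n13.tag = true  [S₁.tag or S₂.tag]
32. n13.fin = 1  [1]
33. n13.hot = 20  [S₂.hot + 4]
34. n6.pre = true  [S₀.tag == false]
35. n6.env = "qq"  ["qq"]
36. n0.tag = true  [A.pre == true]
37. n0.fin = 10  [10]
38. n0.hot = -2  [len(A.env) - 4]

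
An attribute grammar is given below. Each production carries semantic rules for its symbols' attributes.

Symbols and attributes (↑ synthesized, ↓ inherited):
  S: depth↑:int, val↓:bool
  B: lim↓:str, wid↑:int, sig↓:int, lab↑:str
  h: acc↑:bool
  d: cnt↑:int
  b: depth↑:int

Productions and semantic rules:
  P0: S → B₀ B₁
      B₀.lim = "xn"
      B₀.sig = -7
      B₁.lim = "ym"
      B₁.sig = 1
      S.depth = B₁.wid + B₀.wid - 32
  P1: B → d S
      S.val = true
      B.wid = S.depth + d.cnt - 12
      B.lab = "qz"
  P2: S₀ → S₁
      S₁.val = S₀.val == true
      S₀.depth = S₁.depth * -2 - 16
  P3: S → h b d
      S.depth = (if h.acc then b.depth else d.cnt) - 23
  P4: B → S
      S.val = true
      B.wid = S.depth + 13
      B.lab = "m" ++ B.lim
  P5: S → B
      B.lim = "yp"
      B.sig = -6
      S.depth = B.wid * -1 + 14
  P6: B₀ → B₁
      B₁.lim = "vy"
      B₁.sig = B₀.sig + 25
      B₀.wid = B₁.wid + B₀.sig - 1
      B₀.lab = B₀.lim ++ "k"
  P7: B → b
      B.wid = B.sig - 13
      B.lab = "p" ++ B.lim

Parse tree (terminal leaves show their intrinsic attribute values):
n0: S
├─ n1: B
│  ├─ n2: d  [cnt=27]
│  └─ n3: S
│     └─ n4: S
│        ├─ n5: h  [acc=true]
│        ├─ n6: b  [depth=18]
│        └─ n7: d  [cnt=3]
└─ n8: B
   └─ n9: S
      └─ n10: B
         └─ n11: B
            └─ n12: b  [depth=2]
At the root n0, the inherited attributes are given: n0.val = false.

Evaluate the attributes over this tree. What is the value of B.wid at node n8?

28

1. n0.val = false  [given at root]
2. n1.lim = "xn"  ["xn"]
3. n1.sig = -7  [-7]
4. n2.cnt = 27  [terminal]
5. n3.val = true  [true]
6. n4.val = true  [S₀.val == true]
7. n5.acc = true  [terminal]
8. n6.depth = 18  [terminal]
9. n7.cnt = 3  [terminal]
10. n4.depth = -5  [(if h.acc then b.depth else d.cnt) - 23]
11. n3.depth = -6  [S₁.depth * -2 - 16]
12. n1.wid = 9  [S.depth + d.cnt - 12]
13. n1.lab = "qz"  ["qz"]
14. n8.lim = "ym"  ["ym"]
15. n8.sig = 1  [1]
16. n9.val = true  [true]
17. n10.lim = "yp"  ["yp"]
18. n10.sig = -6  [-6]
19. n11.lim = "vy"  ["vy"]
20. n11.sig = 19  [B₀.sig + 25]
21. n12.depth = 2  [terminal]
22. n11.wid = 6  [B.sig - 13]
23. n11.lab = "pvy"  ["p" ++ B.lim]
24. n10.wid = -1  [B₁.wid + B₀.sig - 1]
25. n10.lab = "ypk"  [B₀.lim ++ "k"]
26. n9.depth = 15  [B.wid * -1 + 14]
27. n8.wid = 28  [S.depth + 13]
28. n8.lab = "mym"  ["m" ++ B.lim]
29. n0.depth = 5  [B₁.wid + B₀.wid - 32]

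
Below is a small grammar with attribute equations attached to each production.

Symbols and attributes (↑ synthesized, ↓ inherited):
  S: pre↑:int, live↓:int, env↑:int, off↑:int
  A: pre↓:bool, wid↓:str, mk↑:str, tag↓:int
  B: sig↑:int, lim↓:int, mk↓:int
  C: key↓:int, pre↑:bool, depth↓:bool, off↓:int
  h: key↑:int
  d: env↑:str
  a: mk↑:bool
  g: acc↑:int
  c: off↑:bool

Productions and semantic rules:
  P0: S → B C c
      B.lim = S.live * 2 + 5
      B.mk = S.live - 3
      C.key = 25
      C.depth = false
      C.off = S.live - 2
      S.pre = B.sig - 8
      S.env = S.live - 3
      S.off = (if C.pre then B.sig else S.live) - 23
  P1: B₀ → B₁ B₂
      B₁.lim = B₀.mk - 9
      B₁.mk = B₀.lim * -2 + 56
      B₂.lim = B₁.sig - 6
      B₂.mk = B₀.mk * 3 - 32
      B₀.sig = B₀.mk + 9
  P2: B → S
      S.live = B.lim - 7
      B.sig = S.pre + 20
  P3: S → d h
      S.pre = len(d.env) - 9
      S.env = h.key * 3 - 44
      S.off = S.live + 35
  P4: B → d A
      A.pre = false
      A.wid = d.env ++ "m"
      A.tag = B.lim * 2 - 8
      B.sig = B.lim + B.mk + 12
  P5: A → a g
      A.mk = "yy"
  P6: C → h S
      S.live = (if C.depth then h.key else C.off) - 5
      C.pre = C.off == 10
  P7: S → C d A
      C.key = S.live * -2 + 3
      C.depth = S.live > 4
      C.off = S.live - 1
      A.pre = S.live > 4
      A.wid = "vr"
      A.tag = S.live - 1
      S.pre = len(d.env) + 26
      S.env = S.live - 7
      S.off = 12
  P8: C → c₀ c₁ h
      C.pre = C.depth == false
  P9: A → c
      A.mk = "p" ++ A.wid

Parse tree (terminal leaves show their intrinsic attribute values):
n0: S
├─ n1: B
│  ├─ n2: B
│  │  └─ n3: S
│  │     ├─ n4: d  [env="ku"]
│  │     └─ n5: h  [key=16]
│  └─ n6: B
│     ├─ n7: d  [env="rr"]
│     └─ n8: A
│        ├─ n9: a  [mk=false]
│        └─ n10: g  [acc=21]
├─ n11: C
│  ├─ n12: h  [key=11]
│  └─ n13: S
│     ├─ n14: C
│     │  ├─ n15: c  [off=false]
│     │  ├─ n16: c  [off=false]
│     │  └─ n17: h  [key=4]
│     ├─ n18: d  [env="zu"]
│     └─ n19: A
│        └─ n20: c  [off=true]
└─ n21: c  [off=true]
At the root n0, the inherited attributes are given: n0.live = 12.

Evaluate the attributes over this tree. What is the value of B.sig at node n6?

1. n0.live = 12  [given at root]
2. n1.lim = 29  [S.live * 2 + 5]
3. n1.mk = 9  [S.live - 3]
4. n2.lim = 0  [B₀.mk - 9]
5. n2.mk = -2  [B₀.lim * -2 + 56]
6. n3.live = -7  [B.lim - 7]
7. n4.env = "ku"  [terminal]
8. n5.key = 16  [terminal]
9. n3.pre = -7  [len(d.env) - 9]
10. n3.env = 4  [h.key * 3 - 44]
11. n3.off = 28  [S.live + 35]
12. n2.sig = 13  [S.pre + 20]
13. n6.lim = 7  [B₁.sig - 6]
14. n6.mk = -5  [B₀.mk * 3 - 32]
15. n7.env = "rr"  [terminal]
16. n8.pre = false  [false]
17. n8.wid = "rrm"  [d.env ++ "m"]
18. n8.tag = 6  [B.lim * 2 - 8]
19. n9.mk = false  [terminal]
20. n10.acc = 21  [terminal]
21. n8.mk = "yy"  ["yy"]
22. n6.sig = 14  [B.lim + B.mk + 12]
23. n1.sig = 18  [B₀.mk + 9]
24. n11.key = 25  [25]
25. n11.depth = false  [false]
26. n11.off = 10  [S.live - 2]
27. n12.key = 11  [terminal]
28. n13.live = 5  [(if C.depth then h.key else C.off) - 5]
29. n14.key = -7  [S.live * -2 + 3]
30. n14.depth = true  [S.live > 4]
31. n14.off = 4  [S.live - 1]
32. n15.off = false  [terminal]
33. n16.off = false  [terminal]
34. n17.key = 4  [terminal]
35. n14.pre = false  [C.depth == false]
36. n18.env = "zu"  [terminal]
37. n19.pre = true  [S.live > 4]
38. n19.wid = "vr"  ["vr"]
39. n19.tag = 4  [S.live - 1]
40. n20.off = true  [terminal]
41. n19.mk = "pvr"  ["p" ++ A.wid]
42. n13.pre = 28  [len(d.env) + 26]
43. n13.env = -2  [S.live - 7]
44. n13.off = 12  [12]
45. n11.pre = true  [C.off == 10]
46. n21.off = true  [terminal]
47. n0.pre = 10  [B.sig - 8]
48. n0.env = 9  [S.live - 3]
49. n0.off = -5  [(if C.pre then B.sig else S.live) - 23]

14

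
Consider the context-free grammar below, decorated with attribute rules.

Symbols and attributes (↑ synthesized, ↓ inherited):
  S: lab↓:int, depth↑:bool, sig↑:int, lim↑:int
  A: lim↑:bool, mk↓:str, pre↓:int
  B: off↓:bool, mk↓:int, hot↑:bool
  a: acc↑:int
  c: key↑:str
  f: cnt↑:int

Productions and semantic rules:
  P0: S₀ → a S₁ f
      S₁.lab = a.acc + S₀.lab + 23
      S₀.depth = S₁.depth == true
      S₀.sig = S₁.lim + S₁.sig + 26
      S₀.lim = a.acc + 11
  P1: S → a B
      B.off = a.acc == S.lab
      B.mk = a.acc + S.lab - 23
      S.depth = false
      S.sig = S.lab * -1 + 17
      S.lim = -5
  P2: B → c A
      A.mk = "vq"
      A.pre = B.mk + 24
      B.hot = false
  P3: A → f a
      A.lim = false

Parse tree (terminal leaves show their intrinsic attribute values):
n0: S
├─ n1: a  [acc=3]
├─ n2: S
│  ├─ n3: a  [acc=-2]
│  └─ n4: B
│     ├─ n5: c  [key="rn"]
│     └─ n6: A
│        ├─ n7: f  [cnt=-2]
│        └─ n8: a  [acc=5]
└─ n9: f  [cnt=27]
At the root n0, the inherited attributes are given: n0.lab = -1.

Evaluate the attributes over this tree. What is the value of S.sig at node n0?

1. n0.lab = -1  [given at root]
2. n1.acc = 3  [terminal]
3. n2.lab = 25  [a.acc + S₀.lab + 23]
4. n3.acc = -2  [terminal]
5. n4.off = false  [a.acc == S.lab]
6. n4.mk = 0  [a.acc + S.lab - 23]
7. n5.key = "rn"  [terminal]
8. n6.mk = "vq"  ["vq"]
9. n6.pre = 24  [B.mk + 24]
10. n7.cnt = -2  [terminal]
11. n8.acc = 5  [terminal]
12. n6.lim = false  [false]
13. n4.hot = false  [false]
14. n2.depth = false  [false]
15. n2.sig = -8  [S.lab * -1 + 17]
16. n2.lim = -5  [-5]
17. n9.cnt = 27  [terminal]
18. n0.depth = false  [S₁.depth == true]
19. n0.sig = 13  [S₁.lim + S₁.sig + 26]
20. n0.lim = 14  [a.acc + 11]

13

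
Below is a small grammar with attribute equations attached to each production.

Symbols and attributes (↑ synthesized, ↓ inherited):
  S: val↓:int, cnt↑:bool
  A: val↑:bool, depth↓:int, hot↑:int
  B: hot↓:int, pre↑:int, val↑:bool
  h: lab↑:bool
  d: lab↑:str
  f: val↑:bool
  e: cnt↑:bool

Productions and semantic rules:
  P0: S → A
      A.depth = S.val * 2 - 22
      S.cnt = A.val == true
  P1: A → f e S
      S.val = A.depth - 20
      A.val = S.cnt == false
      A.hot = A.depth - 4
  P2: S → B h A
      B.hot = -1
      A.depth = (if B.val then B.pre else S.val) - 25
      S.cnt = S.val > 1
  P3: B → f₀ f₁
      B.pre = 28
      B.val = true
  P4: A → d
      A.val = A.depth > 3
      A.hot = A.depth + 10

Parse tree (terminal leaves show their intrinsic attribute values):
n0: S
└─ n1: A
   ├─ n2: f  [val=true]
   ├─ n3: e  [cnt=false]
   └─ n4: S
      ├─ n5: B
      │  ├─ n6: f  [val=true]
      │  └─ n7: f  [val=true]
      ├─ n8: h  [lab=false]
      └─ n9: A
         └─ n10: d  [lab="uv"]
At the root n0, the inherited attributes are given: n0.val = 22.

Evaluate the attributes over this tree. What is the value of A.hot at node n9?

13

1. n0.val = 22  [given at root]
2. n1.depth = 22  [S.val * 2 - 22]
3. n2.val = true  [terminal]
4. n3.cnt = false  [terminal]
5. n4.val = 2  [A.depth - 20]
6. n5.hot = -1  [-1]
7. n6.val = true  [terminal]
8. n7.val = true  [terminal]
9. n5.pre = 28  [28]
10. n5.val = true  [true]
11. n8.lab = false  [terminal]
12. n9.depth = 3  [(if B.val then B.pre else S.val) - 25]
13. n10.lab = "uv"  [terminal]
14. n9.val = false  [A.depth > 3]
15. n9.hot = 13  [A.depth + 10]
16. n4.cnt = true  [S.val > 1]
17. n1.val = false  [S.cnt == false]
18. n1.hot = 18  [A.depth - 4]
19. n0.cnt = false  [A.val == true]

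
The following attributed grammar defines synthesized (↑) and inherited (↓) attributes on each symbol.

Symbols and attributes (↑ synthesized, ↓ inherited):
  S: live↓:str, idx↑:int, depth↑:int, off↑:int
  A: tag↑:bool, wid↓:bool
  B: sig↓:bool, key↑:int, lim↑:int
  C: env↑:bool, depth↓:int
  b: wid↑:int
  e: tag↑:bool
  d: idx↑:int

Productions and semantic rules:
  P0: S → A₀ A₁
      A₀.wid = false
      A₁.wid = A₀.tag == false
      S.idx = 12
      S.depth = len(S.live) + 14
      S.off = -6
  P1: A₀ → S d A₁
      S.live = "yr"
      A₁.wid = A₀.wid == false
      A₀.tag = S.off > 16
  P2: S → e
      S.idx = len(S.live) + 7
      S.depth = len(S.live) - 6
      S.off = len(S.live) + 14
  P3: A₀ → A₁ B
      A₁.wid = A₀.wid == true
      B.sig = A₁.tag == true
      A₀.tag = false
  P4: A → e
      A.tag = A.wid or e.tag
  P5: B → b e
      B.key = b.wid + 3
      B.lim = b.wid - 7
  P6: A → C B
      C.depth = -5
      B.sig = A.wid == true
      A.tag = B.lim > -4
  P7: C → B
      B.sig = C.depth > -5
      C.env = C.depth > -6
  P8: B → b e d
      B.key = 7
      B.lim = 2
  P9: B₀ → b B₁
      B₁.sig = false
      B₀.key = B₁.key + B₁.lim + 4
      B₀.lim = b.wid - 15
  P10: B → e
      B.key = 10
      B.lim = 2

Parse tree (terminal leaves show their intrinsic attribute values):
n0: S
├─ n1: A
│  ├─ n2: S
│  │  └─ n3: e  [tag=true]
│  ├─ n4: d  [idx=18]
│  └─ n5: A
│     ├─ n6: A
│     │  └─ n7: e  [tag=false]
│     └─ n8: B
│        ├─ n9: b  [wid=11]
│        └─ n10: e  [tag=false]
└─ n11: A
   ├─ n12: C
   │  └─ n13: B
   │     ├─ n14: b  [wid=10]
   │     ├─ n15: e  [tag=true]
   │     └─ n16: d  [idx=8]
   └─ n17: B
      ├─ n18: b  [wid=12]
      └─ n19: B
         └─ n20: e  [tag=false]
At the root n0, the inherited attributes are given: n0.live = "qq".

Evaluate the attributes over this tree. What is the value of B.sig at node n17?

true

1. n0.live = "qq"  [given at root]
2. n1.wid = false  [false]
3. n2.live = "yr"  ["yr"]
4. n3.tag = true  [terminal]
5. n2.idx = 9  [len(S.live) + 7]
6. n2.depth = -4  [len(S.live) - 6]
7. n2.off = 16  [len(S.live) + 14]
8. n4.idx = 18  [terminal]
9. n5.wid = true  [A₀.wid == false]
10. n6.wid = true  [A₀.wid == true]
11. n7.tag = false  [terminal]
12. n6.tag = true  [A.wid or e.tag]
13. n8.sig = true  [A₁.tag == true]
14. n9.wid = 11  [terminal]
15. n10.tag = false  [terminal]
16. n8.key = 14  [b.wid + 3]
17. n8.lim = 4  [b.wid - 7]
18. n5.tag = false  [false]
19. n1.tag = false  [S.off > 16]
20. n11.wid = true  [A₀.tag == false]
21. n12.depth = -5  [-5]
22. n13.sig = false  [C.depth > -5]
23. n14.wid = 10  [terminal]
24. n15.tag = true  [terminal]
25. n16.idx = 8  [terminal]
26. n13.key = 7  [7]
27. n13.lim = 2  [2]
28. n12.env = true  [C.depth > -6]
29. n17.sig = true  [A.wid == true]
30. n18.wid = 12  [terminal]
31. n19.sig = false  [false]
32. n20.tag = false  [terminal]
33. n19.key = 10  [10]
34. n19.lim = 2  [2]
35. n17.key = 16  [B₁.key + B₁.lim + 4]
36. n17.lim = -3  [b.wid - 15]
37. n11.tag = true  [B.lim > -4]
38. n0.idx = 12  [12]
39. n0.depth = 16  [len(S.live) + 14]
40. n0.off = -6  [-6]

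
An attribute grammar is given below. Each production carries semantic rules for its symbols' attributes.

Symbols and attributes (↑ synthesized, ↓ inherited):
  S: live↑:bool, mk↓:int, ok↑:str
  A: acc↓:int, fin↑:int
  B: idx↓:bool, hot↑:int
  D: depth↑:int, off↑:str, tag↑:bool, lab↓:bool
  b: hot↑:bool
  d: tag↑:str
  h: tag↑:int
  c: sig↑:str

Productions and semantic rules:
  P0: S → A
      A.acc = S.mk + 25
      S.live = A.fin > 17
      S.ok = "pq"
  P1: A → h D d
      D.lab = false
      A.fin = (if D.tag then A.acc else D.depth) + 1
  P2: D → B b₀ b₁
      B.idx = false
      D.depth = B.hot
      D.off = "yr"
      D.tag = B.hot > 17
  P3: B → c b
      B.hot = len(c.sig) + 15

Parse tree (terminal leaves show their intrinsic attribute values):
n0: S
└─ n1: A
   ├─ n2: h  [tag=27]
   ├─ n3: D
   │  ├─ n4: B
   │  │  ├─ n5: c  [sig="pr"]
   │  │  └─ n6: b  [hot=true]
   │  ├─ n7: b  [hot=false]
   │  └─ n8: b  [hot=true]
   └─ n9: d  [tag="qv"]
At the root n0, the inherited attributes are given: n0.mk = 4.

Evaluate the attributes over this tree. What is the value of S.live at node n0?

true

1. n0.mk = 4  [given at root]
2. n1.acc = 29  [S.mk + 25]
3. n2.tag = 27  [terminal]
4. n3.lab = false  [false]
5. n4.idx = false  [false]
6. n5.sig = "pr"  [terminal]
7. n6.hot = true  [terminal]
8. n4.hot = 17  [len(c.sig) + 15]
9. n7.hot = false  [terminal]
10. n8.hot = true  [terminal]
11. n3.depth = 17  [B.hot]
12. n3.off = "yr"  ["yr"]
13. n3.tag = false  [B.hot > 17]
14. n9.tag = "qv"  [terminal]
15. n1.fin = 18  [(if D.tag then A.acc else D.depth) + 1]
16. n0.live = true  [A.fin > 17]
17. n0.ok = "pq"  ["pq"]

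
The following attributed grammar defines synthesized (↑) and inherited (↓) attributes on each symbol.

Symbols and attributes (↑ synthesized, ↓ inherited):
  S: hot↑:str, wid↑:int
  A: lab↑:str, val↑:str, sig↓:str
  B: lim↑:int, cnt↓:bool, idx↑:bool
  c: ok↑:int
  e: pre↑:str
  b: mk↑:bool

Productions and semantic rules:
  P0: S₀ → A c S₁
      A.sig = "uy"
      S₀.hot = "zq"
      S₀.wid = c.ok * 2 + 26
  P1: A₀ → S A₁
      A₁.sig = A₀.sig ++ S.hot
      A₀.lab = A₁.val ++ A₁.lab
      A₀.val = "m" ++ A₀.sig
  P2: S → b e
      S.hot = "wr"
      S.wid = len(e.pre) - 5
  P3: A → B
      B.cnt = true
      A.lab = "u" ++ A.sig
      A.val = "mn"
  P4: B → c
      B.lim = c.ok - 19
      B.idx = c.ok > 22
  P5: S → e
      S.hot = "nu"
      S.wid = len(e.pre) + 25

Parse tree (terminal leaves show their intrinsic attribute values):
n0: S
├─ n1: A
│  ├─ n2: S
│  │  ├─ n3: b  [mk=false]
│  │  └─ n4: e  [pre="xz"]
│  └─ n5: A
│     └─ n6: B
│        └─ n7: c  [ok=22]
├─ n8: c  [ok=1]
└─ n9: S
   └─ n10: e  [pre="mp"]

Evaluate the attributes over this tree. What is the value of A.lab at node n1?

"mnuuywr"

1. n1.sig = "uy"  ["uy"]
2. n3.mk = false  [terminal]
3. n4.pre = "xz"  [terminal]
4. n2.hot = "wr"  ["wr"]
5. n2.wid = -3  [len(e.pre) - 5]
6. n5.sig = "uywr"  [A₀.sig ++ S.hot]
7. n6.cnt = true  [true]
8. n7.ok = 22  [terminal]
9. n6.lim = 3  [c.ok - 19]
10. n6.idx = false  [c.ok > 22]
11. n5.lab = "uuywr"  ["u" ++ A.sig]
12. n5.val = "mn"  ["mn"]
13. n1.lab = "mnuuywr"  [A₁.val ++ A₁.lab]
14. n1.val = "muy"  ["m" ++ A₀.sig]
15. n8.ok = 1  [terminal]
16. n10.pre = "mp"  [terminal]
17. n9.hot = "nu"  ["nu"]
18. n9.wid = 27  [len(e.pre) + 25]
19. n0.hot = "zq"  ["zq"]
20. n0.wid = 28  [c.ok * 2 + 26]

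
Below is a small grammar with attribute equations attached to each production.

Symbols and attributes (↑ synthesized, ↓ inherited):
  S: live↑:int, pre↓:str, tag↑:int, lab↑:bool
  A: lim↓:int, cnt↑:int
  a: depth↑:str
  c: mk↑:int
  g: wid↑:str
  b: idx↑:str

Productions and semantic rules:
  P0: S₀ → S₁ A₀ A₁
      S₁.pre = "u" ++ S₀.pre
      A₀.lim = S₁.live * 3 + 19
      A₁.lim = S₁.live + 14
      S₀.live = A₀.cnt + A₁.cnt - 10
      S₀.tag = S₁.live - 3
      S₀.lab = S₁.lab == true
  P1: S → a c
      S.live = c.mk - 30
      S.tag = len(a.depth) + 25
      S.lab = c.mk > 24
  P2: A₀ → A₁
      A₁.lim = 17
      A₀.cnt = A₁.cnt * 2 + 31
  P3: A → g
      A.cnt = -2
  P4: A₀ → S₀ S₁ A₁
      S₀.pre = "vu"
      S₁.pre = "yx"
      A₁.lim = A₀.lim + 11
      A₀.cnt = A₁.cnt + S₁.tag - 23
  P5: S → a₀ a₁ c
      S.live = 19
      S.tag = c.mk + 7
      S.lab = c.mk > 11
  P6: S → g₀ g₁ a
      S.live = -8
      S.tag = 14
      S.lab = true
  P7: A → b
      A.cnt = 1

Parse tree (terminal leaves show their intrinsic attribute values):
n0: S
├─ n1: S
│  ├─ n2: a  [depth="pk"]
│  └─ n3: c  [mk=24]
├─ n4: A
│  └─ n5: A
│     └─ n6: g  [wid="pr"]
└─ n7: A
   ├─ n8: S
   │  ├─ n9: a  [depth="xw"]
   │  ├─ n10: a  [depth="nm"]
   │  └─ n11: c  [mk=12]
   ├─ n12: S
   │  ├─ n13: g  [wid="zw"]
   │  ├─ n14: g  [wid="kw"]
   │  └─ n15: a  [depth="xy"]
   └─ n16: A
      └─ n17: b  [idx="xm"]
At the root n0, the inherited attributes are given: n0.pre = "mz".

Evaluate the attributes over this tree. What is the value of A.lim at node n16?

19

1. n0.pre = "mz"  [given at root]
2. n1.pre = "umz"  ["u" ++ S₀.pre]
3. n2.depth = "pk"  [terminal]
4. n3.mk = 24  [terminal]
5. n1.live = -6  [c.mk - 30]
6. n1.tag = 27  [len(a.depth) + 25]
7. n1.lab = false  [c.mk > 24]
8. n4.lim = 1  [S₁.live * 3 + 19]
9. n5.lim = 17  [17]
10. n6.wid = "pr"  [terminal]
11. n5.cnt = -2  [-2]
12. n4.cnt = 27  [A₁.cnt * 2 + 31]
13. n7.lim = 8  [S₁.live + 14]
14. n8.pre = "vu"  ["vu"]
15. n9.depth = "xw"  [terminal]
16. n10.depth = "nm"  [terminal]
17. n11.mk = 12  [terminal]
18. n8.live = 19  [19]
19. n8.tag = 19  [c.mk + 7]
20. n8.lab = true  [c.mk > 11]
21. n12.pre = "yx"  ["yx"]
22. n13.wid = "zw"  [terminal]
23. n14.wid = "kw"  [terminal]
24. n15.depth = "xy"  [terminal]
25. n12.live = -8  [-8]
26. n12.tag = 14  [14]
27. n12.lab = true  [true]
28. n16.lim = 19  [A₀.lim + 11]
29. n17.idx = "xm"  [terminal]
30. n16.cnt = 1  [1]
31. n7.cnt = -8  [A₁.cnt + S₁.tag - 23]
32. n0.live = 9  [A₀.cnt + A₁.cnt - 10]
33. n0.tag = -9  [S₁.live - 3]
34. n0.lab = false  [S₁.lab == true]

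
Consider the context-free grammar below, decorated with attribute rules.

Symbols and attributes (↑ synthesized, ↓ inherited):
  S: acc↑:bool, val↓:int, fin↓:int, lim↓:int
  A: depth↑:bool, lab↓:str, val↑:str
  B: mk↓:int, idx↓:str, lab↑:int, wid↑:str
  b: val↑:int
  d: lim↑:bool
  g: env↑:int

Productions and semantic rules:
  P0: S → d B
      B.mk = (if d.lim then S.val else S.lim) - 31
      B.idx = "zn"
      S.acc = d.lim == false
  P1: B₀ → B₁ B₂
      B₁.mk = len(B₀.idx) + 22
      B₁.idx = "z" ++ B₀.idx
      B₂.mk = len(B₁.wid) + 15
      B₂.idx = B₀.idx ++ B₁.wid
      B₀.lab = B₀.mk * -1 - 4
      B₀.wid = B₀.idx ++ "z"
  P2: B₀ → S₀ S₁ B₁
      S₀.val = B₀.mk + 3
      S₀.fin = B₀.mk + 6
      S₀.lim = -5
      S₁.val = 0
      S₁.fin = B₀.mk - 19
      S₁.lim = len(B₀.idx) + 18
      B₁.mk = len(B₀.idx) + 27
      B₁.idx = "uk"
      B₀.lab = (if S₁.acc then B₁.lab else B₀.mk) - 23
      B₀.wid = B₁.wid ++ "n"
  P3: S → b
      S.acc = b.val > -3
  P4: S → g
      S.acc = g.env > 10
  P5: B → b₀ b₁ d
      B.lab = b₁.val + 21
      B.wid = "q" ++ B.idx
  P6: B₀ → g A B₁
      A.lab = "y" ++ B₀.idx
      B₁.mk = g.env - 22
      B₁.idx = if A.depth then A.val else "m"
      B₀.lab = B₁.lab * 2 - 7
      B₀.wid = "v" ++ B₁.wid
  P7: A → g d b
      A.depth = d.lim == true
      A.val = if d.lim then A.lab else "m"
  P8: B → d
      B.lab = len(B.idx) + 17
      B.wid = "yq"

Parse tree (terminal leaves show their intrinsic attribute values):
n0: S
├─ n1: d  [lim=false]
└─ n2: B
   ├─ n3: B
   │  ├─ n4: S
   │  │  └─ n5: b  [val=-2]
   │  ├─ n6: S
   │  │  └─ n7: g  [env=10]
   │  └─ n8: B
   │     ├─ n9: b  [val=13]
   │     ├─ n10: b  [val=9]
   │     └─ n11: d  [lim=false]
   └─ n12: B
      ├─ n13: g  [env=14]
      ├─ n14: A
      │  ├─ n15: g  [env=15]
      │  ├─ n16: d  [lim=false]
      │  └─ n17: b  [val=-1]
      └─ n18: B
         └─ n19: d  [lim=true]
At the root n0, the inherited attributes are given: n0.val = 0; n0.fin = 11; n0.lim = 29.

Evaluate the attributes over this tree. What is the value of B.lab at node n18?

1. n0.val = 0  [given at root]
2. n0.fin = 11  [given at root]
3. n0.lim = 29  [given at root]
4. n1.lim = false  [terminal]
5. n2.mk = -2  [(if d.lim then S.val else S.lim) - 31]
6. n2.idx = "zn"  ["zn"]
7. n3.mk = 24  [len(B₀.idx) + 22]
8. n3.idx = "zzn"  ["z" ++ B₀.idx]
9. n4.val = 27  [B₀.mk + 3]
10. n4.fin = 30  [B₀.mk + 6]
11. n4.lim = -5  [-5]
12. n5.val = -2  [terminal]
13. n4.acc = true  [b.val > -3]
14. n6.val = 0  [0]
15. n6.fin = 5  [B₀.mk - 19]
16. n6.lim = 21  [len(B₀.idx) + 18]
17. n7.env = 10  [terminal]
18. n6.acc = false  [g.env > 10]
19. n8.mk = 30  [len(B₀.idx) + 27]
20. n8.idx = "uk"  ["uk"]
21. n9.val = 13  [terminal]
22. n10.val = 9  [terminal]
23. n11.lim = false  [terminal]
24. n8.lab = 30  [b₁.val + 21]
25. n8.wid = "quk"  ["q" ++ B.idx]
26. n3.lab = 1  [(if S₁.acc then B₁.lab else B₀.mk) - 23]
27. n3.wid = "qukn"  [B₁.wid ++ "n"]
28. n12.mk = 19  [len(B₁.wid) + 15]
29. n12.idx = "znqukn"  [B₀.idx ++ B₁.wid]
30. n13.env = 14  [terminal]
31. n14.lab = "yznqukn"  ["y" ++ B₀.idx]
32. n15.env = 15  [terminal]
33. n16.lim = false  [terminal]
34. n17.val = -1  [terminal]
35. n14.depth = false  [d.lim == true]
36. n14.val = "m"  [if d.lim then A.lab else "m"]
37. n18.mk = -8  [g.env - 22]
38. n18.idx = "m"  [if A.depth then A.val else "m"]
39. n19.lim = true  [terminal]
40. n18.lab = 18  [len(B.idx) + 17]
41. n18.wid = "yq"  ["yq"]
42. n12.lab = 29  [B₁.lab * 2 - 7]
43. n12.wid = "vyq"  ["v" ++ B₁.wid]
44. n2.lab = -2  [B₀.mk * -1 - 4]
45. n2.wid = "znz"  [B₀.idx ++ "z"]
46. n0.acc = true  [d.lim == false]

18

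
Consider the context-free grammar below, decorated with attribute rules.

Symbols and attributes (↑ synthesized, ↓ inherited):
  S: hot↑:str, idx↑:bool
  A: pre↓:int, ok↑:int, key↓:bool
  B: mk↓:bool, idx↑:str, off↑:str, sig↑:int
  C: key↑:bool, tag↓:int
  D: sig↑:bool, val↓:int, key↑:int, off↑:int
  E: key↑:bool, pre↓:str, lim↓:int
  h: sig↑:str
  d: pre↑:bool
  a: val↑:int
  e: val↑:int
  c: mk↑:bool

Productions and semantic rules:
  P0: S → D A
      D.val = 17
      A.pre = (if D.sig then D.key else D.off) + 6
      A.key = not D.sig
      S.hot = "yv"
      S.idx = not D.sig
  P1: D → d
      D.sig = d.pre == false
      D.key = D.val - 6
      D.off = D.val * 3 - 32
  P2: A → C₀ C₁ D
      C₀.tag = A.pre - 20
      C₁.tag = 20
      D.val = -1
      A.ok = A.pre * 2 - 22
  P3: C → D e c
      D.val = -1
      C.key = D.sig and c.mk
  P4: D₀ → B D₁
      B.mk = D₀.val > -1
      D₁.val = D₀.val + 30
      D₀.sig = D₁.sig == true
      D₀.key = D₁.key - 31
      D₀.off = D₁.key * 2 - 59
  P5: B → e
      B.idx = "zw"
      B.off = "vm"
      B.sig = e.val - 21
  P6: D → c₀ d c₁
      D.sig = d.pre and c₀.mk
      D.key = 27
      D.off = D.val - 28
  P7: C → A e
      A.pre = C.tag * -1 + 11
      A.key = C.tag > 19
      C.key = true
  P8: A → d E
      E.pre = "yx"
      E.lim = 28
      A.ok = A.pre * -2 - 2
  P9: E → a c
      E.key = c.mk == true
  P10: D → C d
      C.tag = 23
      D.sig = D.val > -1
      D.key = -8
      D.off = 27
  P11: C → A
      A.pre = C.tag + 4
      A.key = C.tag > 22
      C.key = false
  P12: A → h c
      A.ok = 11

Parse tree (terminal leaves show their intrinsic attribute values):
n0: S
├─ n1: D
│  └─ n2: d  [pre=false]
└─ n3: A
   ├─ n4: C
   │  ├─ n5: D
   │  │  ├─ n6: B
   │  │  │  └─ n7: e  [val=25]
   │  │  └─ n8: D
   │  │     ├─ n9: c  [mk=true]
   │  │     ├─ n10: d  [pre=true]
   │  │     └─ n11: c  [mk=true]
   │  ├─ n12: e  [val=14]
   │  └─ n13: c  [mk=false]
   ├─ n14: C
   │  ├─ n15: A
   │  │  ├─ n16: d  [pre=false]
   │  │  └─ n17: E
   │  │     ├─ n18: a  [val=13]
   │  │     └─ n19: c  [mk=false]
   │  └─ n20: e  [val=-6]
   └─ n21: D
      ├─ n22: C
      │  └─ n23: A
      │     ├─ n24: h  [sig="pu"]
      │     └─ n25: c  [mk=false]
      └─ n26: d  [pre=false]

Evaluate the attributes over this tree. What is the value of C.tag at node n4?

-3

1. n1.val = 17  [17]
2. n2.pre = false  [terminal]
3. n1.sig = true  [d.pre == false]
4. n1.key = 11  [D.val - 6]
5. n1.off = 19  [D.val * 3 - 32]
6. n3.pre = 17  [(if D.sig then D.key else D.off) + 6]
7. n3.key = false  [not D.sig]
8. n4.tag = -3  [A.pre - 20]
9. n5.val = -1  [-1]
10. n6.mk = false  [D₀.val > -1]
11. n7.val = 25  [terminal]
12. n6.idx = "zw"  ["zw"]
13. n6.off = "vm"  ["vm"]
14. n6.sig = 4  [e.val - 21]
15. n8.val = 29  [D₀.val + 30]
16. n9.mk = true  [terminal]
17. n10.pre = true  [terminal]
18. n11.mk = true  [terminal]
19. n8.sig = true  [d.pre and c₀.mk]
20. n8.key = 27  [27]
21. n8.off = 1  [D.val - 28]
22. n5.sig = true  [D₁.sig == true]
23. n5.key = -4  [D₁.key - 31]
24. n5.off = -5  [D₁.key * 2 - 59]
25. n12.val = 14  [terminal]
26. n13.mk = false  [terminal]
27. n4.key = false  [D.sig and c.mk]
28. n14.tag = 20  [20]
29. n15.pre = -9  [C.tag * -1 + 11]
30. n15.key = true  [C.tag > 19]
31. n16.pre = false  [terminal]
32. n17.pre = "yx"  ["yx"]
33. n17.lim = 28  [28]
34. n18.val = 13  [terminal]
35. n19.mk = false  [terminal]
36. n17.key = false  [c.mk == true]
37. n15.ok = 16  [A.pre * -2 - 2]
38. n20.val = -6  [terminal]
39. n14.key = true  [true]
40. n21.val = -1  [-1]
41. n22.tag = 23  [23]
42. n23.pre = 27  [C.tag + 4]
43. n23.key = true  [C.tag > 22]
44. n24.sig = "pu"  [terminal]
45. n25.mk = false  [terminal]
46. n23.ok = 11  [11]
47. n22.key = false  [false]
48. n26.pre = false  [terminal]
49. n21.sig = false  [D.val > -1]
50. n21.key = -8  [-8]
51. n21.off = 27  [27]
52. n3.ok = 12  [A.pre * 2 - 22]
53. n0.hot = "yv"  ["yv"]
54. n0.idx = false  [not D.sig]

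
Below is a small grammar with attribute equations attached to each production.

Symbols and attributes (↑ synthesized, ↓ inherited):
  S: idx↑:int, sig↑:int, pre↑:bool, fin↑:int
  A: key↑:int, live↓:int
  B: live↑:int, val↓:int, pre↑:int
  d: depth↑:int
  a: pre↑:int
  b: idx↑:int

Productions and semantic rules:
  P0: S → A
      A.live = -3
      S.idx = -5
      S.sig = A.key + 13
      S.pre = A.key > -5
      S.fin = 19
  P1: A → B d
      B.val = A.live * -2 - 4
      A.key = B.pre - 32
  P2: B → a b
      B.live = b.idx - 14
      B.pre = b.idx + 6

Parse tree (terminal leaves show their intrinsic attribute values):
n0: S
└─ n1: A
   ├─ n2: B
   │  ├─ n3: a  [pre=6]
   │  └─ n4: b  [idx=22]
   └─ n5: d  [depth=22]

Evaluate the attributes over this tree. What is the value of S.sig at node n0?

1. n1.live = -3  [-3]
2. n2.val = 2  [A.live * -2 - 4]
3. n3.pre = 6  [terminal]
4. n4.idx = 22  [terminal]
5. n2.live = 8  [b.idx - 14]
6. n2.pre = 28  [b.idx + 6]
7. n5.depth = 22  [terminal]
8. n1.key = -4  [B.pre - 32]
9. n0.idx = -5  [-5]
10. n0.sig = 9  [A.key + 13]
11. n0.pre = true  [A.key > -5]
12. n0.fin = 19  [19]

9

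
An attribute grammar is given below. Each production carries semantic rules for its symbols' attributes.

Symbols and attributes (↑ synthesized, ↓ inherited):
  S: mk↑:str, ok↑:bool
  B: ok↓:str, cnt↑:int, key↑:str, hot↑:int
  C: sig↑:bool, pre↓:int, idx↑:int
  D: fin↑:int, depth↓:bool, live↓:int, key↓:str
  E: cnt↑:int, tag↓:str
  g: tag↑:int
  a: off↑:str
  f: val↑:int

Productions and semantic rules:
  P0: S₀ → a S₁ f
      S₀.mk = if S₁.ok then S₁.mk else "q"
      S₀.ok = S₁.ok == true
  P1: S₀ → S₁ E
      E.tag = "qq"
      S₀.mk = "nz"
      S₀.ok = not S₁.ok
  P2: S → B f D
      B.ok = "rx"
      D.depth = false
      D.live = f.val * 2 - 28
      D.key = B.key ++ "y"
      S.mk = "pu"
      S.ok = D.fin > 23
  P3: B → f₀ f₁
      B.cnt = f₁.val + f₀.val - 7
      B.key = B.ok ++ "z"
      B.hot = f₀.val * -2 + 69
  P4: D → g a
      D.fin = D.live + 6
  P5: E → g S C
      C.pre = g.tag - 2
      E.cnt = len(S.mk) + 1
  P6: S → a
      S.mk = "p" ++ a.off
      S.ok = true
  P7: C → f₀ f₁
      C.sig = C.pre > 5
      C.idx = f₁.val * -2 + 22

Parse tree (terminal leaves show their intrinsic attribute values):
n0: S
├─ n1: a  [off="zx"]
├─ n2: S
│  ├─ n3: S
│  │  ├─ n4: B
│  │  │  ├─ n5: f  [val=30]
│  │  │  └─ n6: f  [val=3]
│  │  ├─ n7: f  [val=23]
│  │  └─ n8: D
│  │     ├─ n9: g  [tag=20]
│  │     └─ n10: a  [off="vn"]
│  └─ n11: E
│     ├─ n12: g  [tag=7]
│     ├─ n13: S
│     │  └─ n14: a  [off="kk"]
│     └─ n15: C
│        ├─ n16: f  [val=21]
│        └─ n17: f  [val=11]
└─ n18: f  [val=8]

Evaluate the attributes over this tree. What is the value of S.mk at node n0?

1. n1.off = "zx"  [terminal]
2. n4.ok = "rx"  ["rx"]
3. n5.val = 30  [terminal]
4. n6.val = 3  [terminal]
5. n4.cnt = 26  [f₁.val + f₀.val - 7]
6. n4.key = "rxz"  [B.ok ++ "z"]
7. n4.hot = 9  [f₀.val * -2 + 69]
8. n7.val = 23  [terminal]
9. n8.depth = false  [false]
10. n8.live = 18  [f.val * 2 - 28]
11. n8.key = "rxzy"  [B.key ++ "y"]
12. n9.tag = 20  [terminal]
13. n10.off = "vn"  [terminal]
14. n8.fin = 24  [D.live + 6]
15. n3.mk = "pu"  ["pu"]
16. n3.ok = true  [D.fin > 23]
17. n11.tag = "qq"  ["qq"]
18. n12.tag = 7  [terminal]
19. n14.off = "kk"  [terminal]
20. n13.mk = "pkk"  ["p" ++ a.off]
21. n13.ok = true  [true]
22. n15.pre = 5  [g.tag - 2]
23. n16.val = 21  [terminal]
24. n17.val = 11  [terminal]
25. n15.sig = false  [C.pre > 5]
26. n15.idx = 0  [f₁.val * -2 + 22]
27. n11.cnt = 4  [len(S.mk) + 1]
28. n2.mk = "nz"  ["nz"]
29. n2.ok = false  [not S₁.ok]
30. n18.val = 8  [terminal]
31. n0.mk = "q"  [if S₁.ok then S₁.mk else "q"]
32. n0.ok = false  [S₁.ok == true]

"q"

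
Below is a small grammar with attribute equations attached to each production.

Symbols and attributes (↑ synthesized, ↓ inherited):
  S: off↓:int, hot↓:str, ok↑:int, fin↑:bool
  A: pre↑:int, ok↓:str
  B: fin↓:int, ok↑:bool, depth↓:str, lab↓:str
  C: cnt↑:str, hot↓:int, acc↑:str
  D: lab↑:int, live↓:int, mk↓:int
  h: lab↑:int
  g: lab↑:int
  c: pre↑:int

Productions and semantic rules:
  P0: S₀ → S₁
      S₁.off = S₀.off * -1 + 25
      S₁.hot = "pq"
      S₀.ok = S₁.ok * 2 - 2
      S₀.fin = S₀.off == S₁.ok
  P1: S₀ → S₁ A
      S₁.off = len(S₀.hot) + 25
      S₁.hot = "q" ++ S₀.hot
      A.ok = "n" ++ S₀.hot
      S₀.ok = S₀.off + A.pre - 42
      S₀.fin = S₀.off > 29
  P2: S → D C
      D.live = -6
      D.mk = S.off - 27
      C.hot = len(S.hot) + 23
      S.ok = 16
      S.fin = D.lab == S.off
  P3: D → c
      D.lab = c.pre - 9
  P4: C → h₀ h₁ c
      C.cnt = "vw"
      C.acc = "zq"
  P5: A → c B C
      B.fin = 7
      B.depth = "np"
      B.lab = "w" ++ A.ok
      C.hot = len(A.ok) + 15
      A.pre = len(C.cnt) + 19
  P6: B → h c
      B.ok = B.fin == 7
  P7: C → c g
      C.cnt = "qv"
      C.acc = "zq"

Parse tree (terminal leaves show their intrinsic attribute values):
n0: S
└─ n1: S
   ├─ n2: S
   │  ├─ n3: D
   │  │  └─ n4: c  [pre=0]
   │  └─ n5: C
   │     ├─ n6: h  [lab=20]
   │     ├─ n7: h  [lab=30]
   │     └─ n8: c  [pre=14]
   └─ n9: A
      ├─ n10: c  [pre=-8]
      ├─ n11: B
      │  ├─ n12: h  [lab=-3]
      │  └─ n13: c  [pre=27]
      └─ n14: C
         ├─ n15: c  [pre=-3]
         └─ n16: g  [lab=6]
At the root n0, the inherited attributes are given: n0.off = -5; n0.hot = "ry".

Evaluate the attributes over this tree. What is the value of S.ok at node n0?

16

1. n0.off = -5  [given at root]
2. n0.hot = "ry"  [given at root]
3. n1.off = 30  [S₀.off * -1 + 25]
4. n1.hot = "pq"  ["pq"]
5. n2.off = 27  [len(S₀.hot) + 25]
6. n2.hot = "qpq"  ["q" ++ S₀.hot]
7. n3.live = -6  [-6]
8. n3.mk = 0  [S.off - 27]
9. n4.pre = 0  [terminal]
10. n3.lab = -9  [c.pre - 9]
11. n5.hot = 26  [len(S.hot) + 23]
12. n6.lab = 20  [terminal]
13. n7.lab = 30  [terminal]
14. n8.pre = 14  [terminal]
15. n5.cnt = "vw"  ["vw"]
16. n5.acc = "zq"  ["zq"]
17. n2.ok = 16  [16]
18. n2.fin = false  [D.lab == S.off]
19. n9.ok = "npq"  ["n" ++ S₀.hot]
20. n10.pre = -8  [terminal]
21. n11.fin = 7  [7]
22. n11.depth = "np"  ["np"]
23. n11.lab = "wnpq"  ["w" ++ A.ok]
24. n12.lab = -3  [terminal]
25. n13.pre = 27  [terminal]
26. n11.ok = true  [B.fin == 7]
27. n14.hot = 18  [len(A.ok) + 15]
28. n15.pre = -3  [terminal]
29. n16.lab = 6  [terminal]
30. n14.cnt = "qv"  ["qv"]
31. n14.acc = "zq"  ["zq"]
32. n9.pre = 21  [len(C.cnt) + 19]
33. n1.ok = 9  [S₀.off + A.pre - 42]
34. n1.fin = true  [S₀.off > 29]
35. n0.ok = 16  [S₁.ok * 2 - 2]
36. n0.fin = false  [S₀.off == S₁.ok]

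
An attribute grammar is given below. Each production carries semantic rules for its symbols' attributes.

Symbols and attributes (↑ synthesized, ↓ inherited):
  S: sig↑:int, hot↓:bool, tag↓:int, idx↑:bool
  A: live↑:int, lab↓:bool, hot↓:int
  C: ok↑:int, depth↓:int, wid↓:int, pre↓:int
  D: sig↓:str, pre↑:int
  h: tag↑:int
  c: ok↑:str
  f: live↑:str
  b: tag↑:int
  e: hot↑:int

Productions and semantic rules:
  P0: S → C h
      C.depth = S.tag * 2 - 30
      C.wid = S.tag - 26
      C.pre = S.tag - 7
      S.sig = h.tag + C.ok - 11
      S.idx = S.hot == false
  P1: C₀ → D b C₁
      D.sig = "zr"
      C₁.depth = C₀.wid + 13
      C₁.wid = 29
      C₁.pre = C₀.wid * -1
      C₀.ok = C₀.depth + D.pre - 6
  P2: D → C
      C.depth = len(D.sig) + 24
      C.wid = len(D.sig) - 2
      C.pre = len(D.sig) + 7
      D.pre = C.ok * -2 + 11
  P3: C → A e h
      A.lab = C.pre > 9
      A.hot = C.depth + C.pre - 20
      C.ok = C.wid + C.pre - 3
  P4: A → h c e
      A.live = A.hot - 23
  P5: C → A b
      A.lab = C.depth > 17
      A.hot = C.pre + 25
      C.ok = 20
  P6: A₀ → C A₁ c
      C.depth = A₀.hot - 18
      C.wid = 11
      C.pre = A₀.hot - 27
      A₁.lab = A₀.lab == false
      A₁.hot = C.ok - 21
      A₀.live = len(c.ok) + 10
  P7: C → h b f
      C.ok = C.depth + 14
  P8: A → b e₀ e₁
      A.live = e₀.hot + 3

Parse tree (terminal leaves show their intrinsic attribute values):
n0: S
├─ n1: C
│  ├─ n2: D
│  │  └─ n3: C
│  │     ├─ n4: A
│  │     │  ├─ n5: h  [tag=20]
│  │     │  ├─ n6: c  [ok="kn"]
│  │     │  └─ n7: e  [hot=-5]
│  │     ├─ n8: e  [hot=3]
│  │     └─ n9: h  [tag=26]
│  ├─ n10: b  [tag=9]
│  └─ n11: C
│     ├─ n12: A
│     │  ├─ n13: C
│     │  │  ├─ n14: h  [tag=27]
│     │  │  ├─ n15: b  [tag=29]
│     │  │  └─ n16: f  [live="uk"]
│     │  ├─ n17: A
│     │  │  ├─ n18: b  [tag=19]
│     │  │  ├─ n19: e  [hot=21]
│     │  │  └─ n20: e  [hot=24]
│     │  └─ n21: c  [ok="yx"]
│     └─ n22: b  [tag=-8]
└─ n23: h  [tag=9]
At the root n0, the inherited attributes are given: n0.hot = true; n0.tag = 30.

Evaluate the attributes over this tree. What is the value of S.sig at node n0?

21

1. n0.hot = true  [given at root]
2. n0.tag = 30  [given at root]
3. n1.depth = 30  [S.tag * 2 - 30]
4. n1.wid = 4  [S.tag - 26]
5. n1.pre = 23  [S.tag - 7]
6. n2.sig = "zr"  ["zr"]
7. n3.depth = 26  [len(D.sig) + 24]
8. n3.wid = 0  [len(D.sig) - 2]
9. n3.pre = 9  [len(D.sig) + 7]
10. n4.lab = false  [C.pre > 9]
11. n4.hot = 15  [C.depth + C.pre - 20]
12. n5.tag = 20  [terminal]
13. n6.ok = "kn"  [terminal]
14. n7.hot = -5  [terminal]
15. n4.live = -8  [A.hot - 23]
16. n8.hot = 3  [terminal]
17. n9.tag = 26  [terminal]
18. n3.ok = 6  [C.wid + C.pre - 3]
19. n2.pre = -1  [C.ok * -2 + 11]
20. n10.tag = 9  [terminal]
21. n11.depth = 17  [C₀.wid + 13]
22. n11.wid = 29  [29]
23. n11.pre = -4  [C₀.wid * -1]
24. n12.lab = false  [C.depth > 17]
25. n12.hot = 21  [C.pre + 25]
26. n13.depth = 3  [A₀.hot - 18]
27. n13.wid = 11  [11]
28. n13.pre = -6  [A₀.hot - 27]
29. n14.tag = 27  [terminal]
30. n15.tag = 29  [terminal]
31. n16.live = "uk"  [terminal]
32. n13.ok = 17  [C.depth + 14]
33. n17.lab = true  [A₀.lab == false]
34. n17.hot = -4  [C.ok - 21]
35. n18.tag = 19  [terminal]
36. n19.hot = 21  [terminal]
37. n20.hot = 24  [terminal]
38. n17.live = 24  [e₀.hot + 3]
39. n21.ok = "yx"  [terminal]
40. n12.live = 12  [len(c.ok) + 10]
41. n22.tag = -8  [terminal]
42. n11.ok = 20  [20]
43. n1.ok = 23  [C₀.depth + D.pre - 6]
44. n23.tag = 9  [terminal]
45. n0.sig = 21  [h.tag + C.ok - 11]
46. n0.idx = false  [S.hot == false]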